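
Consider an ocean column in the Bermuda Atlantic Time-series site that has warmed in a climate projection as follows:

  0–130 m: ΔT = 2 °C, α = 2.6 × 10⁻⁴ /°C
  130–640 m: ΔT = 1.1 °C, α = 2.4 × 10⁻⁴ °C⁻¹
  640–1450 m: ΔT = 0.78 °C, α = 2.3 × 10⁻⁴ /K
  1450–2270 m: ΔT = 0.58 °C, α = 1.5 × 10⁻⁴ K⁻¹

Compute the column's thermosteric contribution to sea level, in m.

0–130 m: 2 × 130 × 2.6×10⁻⁴ = 0.06760 m
Layer 2: 2.4×10⁻⁴ × 510 × 1.1 = 0.13464 m
Layer 3: 2.3×10⁻⁴ × 0.78 × 810 = 0.145314 m
1450–2270 m: 1.5×10⁻⁴ × 820 × 0.58 = 0.07134 m
Δh = 0.06760 + 0.13464 + 0.145314 + 0.07134 = 0.418894 m

Δh ≈ 0.42 m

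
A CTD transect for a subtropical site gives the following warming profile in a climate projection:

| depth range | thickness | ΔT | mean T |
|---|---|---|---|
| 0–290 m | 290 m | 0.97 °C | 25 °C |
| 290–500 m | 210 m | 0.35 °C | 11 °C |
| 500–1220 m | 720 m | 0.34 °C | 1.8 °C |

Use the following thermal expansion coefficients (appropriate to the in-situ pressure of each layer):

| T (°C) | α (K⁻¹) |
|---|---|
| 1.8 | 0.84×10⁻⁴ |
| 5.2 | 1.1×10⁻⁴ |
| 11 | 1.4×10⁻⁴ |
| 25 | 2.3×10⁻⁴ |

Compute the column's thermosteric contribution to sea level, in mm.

Layer 1 at 25 °C → α = 2.3×10⁻⁴ K⁻¹
Layer 2 at 11 °C → α = 1.4×10⁻⁴ K⁻¹
Layer 3 at 1.8 °C → α = 0.84×10⁻⁴ K⁻¹
2.3×10⁻⁴ × 0.97 × 290 = 0.064699 m
210 × 1.4×10⁻⁴ × 0.35 = 0.01029 m
0.84×10⁻⁴ × 720 × 0.34 = 0.0205632 m
Δh = 0.064699 + 0.01029 + 0.0205632 = 0.0955522 m ≈ 95.6 mm

95.6 mm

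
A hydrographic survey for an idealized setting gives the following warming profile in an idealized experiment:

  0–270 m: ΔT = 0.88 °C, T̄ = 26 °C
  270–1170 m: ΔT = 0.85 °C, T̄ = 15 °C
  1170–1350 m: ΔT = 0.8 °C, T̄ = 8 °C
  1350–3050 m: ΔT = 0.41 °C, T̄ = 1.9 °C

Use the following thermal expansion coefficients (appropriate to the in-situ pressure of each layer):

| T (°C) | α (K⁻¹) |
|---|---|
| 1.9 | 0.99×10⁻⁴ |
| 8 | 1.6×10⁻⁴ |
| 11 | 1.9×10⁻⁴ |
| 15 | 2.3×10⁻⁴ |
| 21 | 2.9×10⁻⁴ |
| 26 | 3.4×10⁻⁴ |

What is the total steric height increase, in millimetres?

Δh = 350 mm

Layer 1 at 26 °C → α = 3.4×10⁻⁴ K⁻¹
Layer 2 at 15 °C → α = 2.3×10⁻⁴ K⁻¹
Layer 3 at 8 °C → α = 1.6×10⁻⁴ K⁻¹
Layer 4 at 1.9 °C → α = 0.99×10⁻⁴ K⁻¹
Layer 1: 0.88 × 270 × 3.4×10⁻⁴ = 0.080784 m
900 × 0.85 × 2.3×10⁻⁴ = 0.17595 m
0.8 × 1.6×10⁻⁴ × 180 = 0.02304 m
1700 × 0.41 × 0.99×10⁻⁴ = 0.069003 m
Δh = 0.080784 + 0.17595 + 0.02304 + 0.069003 = 0.348777 m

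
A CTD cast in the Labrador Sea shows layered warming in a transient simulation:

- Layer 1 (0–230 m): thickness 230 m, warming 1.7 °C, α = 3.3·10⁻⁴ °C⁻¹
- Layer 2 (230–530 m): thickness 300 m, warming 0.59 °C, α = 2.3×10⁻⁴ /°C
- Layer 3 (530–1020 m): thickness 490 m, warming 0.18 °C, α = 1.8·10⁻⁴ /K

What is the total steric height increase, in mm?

3.3×10⁻⁴ × 230 × 1.7 = 0.12903 m
2.3×10⁻⁴ × 300 × 0.59 = 0.04071 m
0.18 × 490 × 1.8×10⁻⁴ = 0.015876 m
Δh = 0.12903 + 0.04071 + 0.015876 = 0.185616 m ≈ 190 mm

190 mm of thermosteric rise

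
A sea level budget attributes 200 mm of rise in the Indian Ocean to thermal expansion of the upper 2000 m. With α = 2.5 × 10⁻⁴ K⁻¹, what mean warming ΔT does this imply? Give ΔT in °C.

ΔT = Δh/(αH) = 0.2 / (2.5×10⁻⁴ × 2000) = 0.4000 °C

0.400 °C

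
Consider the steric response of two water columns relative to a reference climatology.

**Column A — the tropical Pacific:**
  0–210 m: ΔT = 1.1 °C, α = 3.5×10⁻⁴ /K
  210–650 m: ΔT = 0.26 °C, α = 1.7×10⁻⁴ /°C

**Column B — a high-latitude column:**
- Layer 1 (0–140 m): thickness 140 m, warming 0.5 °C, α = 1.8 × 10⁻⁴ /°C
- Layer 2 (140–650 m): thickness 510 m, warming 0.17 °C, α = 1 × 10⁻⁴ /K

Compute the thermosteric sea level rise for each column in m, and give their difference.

Δh_A ≈ 0.10 m, Δh_B ≈ 0.021 m; difference ≈ 0.079 m

A 210 × 1.1 × 3.5×10⁻⁴ = 0.08085 m
A 440 × 1.7×10⁻⁴ × 0.26 = 0.019448 m
A total: 0.100298 m
B 0.5 × 140 × 1.8×10⁻⁴ = 0.01260 m
B 510 × 0.17 × 1×10⁻⁴ = 0.00867 m
B total: 0.02127 m
Difference: 0.100298 − 0.02127 = 0.079028 m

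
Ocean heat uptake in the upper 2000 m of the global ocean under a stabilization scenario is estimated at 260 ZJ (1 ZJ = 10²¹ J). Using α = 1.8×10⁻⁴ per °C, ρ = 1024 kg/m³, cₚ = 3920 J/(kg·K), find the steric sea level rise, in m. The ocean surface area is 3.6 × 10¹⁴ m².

Δh ≈ 0.0324 m

Per unit area: Q = 260×10²¹ / (3.6×10¹⁴) ≈ 7.222×10⁸ J/m²
Δh = αQ/(ρcₚ) = 1.8×10⁻⁴ × 7.222×10⁸ / (1024 × 3920) ≈ 0.032385 m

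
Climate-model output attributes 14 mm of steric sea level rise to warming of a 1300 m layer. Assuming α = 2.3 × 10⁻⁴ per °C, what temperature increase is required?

ΔT ≈ 0.047 K

ΔT = Δh/(αH) = 0.014 / (2.3×10⁻⁴ × 1300) ≈ 0.04682 K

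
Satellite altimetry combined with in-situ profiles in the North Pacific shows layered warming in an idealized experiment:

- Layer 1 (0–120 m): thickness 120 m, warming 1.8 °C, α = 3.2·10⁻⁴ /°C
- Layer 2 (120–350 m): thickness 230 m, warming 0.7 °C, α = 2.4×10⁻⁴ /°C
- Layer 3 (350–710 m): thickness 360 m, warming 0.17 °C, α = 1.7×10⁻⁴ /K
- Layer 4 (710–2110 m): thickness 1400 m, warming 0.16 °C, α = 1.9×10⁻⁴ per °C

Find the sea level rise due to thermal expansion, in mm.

0–120 m: 3.2×10⁻⁴ × 120 × 1.8 = 0.06912 m
Layer 2: 0.7 × 230 × 2.4×10⁻⁴ = 0.03864 m
Layer 3: 360 × 1.7×10⁻⁴ × 0.17 = 0.010404 m
0.16 × 1400 × 1.9×10⁻⁴ = 0.04256 m
Δh = 0.06912 + 0.03864 + 0.010404 + 0.04256 = 0.160724 m ≈ 161 mm

Δh ≈ 161 mm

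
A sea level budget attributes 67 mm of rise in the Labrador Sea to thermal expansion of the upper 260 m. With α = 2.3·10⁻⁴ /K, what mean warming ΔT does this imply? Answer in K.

ΔT = Δh/(αH) = 0.067 / (2.3×10⁻⁴ × 260) ≈ 1.120 K

about 1.12 K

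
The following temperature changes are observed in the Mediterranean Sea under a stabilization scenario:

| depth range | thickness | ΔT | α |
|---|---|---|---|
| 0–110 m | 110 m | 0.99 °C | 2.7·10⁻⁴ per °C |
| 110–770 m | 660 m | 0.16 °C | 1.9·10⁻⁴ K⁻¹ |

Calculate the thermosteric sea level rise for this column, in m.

Layer 1: 0.99 × 2.7×10⁻⁴ × 110 = 0.029403 m
110–770 m: 1.9×10⁻⁴ × 0.16 × 660 = 0.020064 m
Δh = 0.029403 + 0.020064 = 0.049467 m

0.0495 m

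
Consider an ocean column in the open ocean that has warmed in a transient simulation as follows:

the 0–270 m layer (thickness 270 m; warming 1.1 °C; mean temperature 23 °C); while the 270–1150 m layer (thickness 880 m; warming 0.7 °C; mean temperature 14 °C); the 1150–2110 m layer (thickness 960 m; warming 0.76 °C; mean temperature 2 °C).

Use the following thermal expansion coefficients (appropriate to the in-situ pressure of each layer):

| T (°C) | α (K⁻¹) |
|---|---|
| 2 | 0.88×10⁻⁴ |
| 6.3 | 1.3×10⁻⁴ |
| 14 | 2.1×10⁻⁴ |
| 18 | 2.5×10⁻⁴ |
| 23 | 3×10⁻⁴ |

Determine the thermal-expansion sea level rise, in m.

0.28 m of thermosteric rise

Layer 1 at 23 °C → α = 3×10⁻⁴ K⁻¹
Layer 2 at 14 °C → α = 2.1×10⁻⁴ K⁻¹
Layer 3 at 2 °C → α = 0.88×10⁻⁴ K⁻¹
0–270 m: 270 × 3×10⁻⁴ × 1.1 = 0.08910 m
Layer 2: 880 × 0.7 × 2.1×10⁻⁴ = 0.12936 m
960 × 0.76 × 0.88×10⁻⁴ = 0.0642048 m
Δh = 0.08910 + 0.12936 + 0.0642048 = 0.2826648 m ≈ 0.28 m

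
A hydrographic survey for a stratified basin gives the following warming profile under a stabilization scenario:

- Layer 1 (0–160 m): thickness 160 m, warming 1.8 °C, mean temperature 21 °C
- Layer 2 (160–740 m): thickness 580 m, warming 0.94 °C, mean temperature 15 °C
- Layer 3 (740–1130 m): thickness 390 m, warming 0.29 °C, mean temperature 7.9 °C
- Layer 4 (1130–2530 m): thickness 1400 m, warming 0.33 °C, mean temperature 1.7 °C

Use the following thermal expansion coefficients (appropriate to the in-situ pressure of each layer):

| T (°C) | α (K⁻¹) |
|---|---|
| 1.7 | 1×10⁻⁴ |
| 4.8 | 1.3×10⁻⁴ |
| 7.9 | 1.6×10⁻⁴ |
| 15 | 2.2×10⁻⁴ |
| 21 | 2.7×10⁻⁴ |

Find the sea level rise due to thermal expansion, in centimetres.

26.2 cm

Layer 1 at 21 °C → α = 2.7×10⁻⁴ K⁻¹
Layer 2 at 15 °C → α = 2.2×10⁻⁴ K⁻¹
Layer 3 at 7.9 °C → α = 1.6×10⁻⁴ K⁻¹
Layer 4 at 1.7 °C → α = 1×10⁻⁴ K⁻¹
Layer 1: 2.7×10⁻⁴ × 160 × 1.8 = 0.07776 m
160–740 m: 0.94 × 580 × 2.2×10⁻⁴ = 0.119944 m
1.6×10⁻⁴ × 390 × 0.29 = 0.018096 m
Layer 4: 0.33 × 1400 × 1×10⁻⁴ = 0.04620 m
Δh = 0.07776 + 0.119944 + 0.018096 + 0.04620 = 0.26200 m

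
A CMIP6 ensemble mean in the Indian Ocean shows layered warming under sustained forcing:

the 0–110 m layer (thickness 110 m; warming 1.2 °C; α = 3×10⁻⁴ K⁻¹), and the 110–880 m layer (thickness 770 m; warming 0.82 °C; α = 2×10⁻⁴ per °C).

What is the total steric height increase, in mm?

Δh = 166 mm

Layer 1: 3×10⁻⁴ × 110 × 1.2 = 0.03960 m
Layer 2: 0.82 × 770 × 2×10⁻⁴ = 0.12628 m
Δh = 0.03960 + 0.12628 = 0.16588 m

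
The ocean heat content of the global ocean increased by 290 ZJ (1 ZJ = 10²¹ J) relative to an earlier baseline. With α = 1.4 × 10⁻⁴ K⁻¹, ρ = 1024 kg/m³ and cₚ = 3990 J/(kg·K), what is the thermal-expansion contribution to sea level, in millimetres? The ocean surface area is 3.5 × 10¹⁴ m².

28.4 mm of thermosteric rise

Per unit area: Q = 290×10²¹ / (3.5×10¹⁴) ≈ 8.286×10⁸ J/m²
Δh = αQ/(ρcₚ) = 1.4×10⁻⁴ × 8.286×10⁸ / (1024 × 3990) ≈ 0.028392 m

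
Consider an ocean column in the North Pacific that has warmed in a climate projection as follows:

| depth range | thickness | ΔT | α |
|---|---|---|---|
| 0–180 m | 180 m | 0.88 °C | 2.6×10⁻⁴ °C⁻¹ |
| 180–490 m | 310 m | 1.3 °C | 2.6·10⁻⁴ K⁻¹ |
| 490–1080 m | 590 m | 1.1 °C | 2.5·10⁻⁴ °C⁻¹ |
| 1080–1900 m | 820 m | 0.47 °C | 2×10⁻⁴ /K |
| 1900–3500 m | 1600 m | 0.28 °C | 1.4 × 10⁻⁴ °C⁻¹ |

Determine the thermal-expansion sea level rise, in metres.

0–180 m: 180 × 2.6×10⁻⁴ × 0.88 = 0.041184 m
310 × 1.3 × 2.6×10⁻⁴ = 0.10478 m
590 × 2.5×10⁻⁴ × 1.1 = 0.16225 m
Layer 4: 0.47 × 2×10⁻⁴ × 820 = 0.07708 m
1600 × 0.28 × 1.4×10⁻⁴ = 0.06272 m
Δh = 0.041184 + 0.10478 + 0.16225 + 0.07708 + 0.06272 = 0.448014 m

about 0.448 m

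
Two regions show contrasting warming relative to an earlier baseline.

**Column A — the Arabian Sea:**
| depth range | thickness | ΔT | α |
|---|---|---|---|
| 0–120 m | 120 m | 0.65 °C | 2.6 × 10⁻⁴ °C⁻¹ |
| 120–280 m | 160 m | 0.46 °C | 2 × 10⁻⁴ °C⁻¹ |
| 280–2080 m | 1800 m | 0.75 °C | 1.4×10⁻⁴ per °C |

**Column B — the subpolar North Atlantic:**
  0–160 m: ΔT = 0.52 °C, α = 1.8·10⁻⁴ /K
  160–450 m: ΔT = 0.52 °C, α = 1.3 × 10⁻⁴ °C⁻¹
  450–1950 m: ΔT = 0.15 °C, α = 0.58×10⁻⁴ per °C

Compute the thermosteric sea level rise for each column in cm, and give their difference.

A Layer 1: 2.6×10⁻⁴ × 120 × 0.65 = 0.02028 m
A Layer 2: 160 × 0.46 × 2×10⁻⁴ = 0.01472 m
A Layer 3: 1800 × 1.4×10⁻⁴ × 0.75 = 0.18900 m
A total: 0.22400 m
B 0–160 m: 0.52 × 160 × 1.8×10⁻⁴ = 0.014976 m
B Layer 2: 290 × 1.3×10⁻⁴ × 0.52 = 0.019604 m
B Layer 3: 0.15 × 0.58×10⁻⁴ × 1500 = 0.01305 m
B total: 0.04763 m
Difference: 0.22400 − 0.04763 = 0.17637 m

A: 22 cm; B: 4.8 cm; difference 18 cm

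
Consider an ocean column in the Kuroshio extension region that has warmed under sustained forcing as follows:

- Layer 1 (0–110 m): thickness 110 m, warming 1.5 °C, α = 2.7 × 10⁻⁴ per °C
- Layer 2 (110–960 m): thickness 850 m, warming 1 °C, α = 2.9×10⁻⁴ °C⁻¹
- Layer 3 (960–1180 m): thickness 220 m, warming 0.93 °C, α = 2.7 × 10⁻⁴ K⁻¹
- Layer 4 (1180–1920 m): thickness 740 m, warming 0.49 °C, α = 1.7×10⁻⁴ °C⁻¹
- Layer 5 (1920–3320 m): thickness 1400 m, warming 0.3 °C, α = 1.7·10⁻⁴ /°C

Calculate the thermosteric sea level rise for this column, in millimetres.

1.5 × 2.7×10⁻⁴ × 110 = 0.04455 m
110–960 m: 850 × 2.9×10⁻⁴ × 1 = 0.24650 m
220 × 0.93 × 2.7×10⁻⁴ = 0.055242 m
Layer 4: 0.49 × 740 × 1.7×10⁻⁴ = 0.061642 m
1400 × 1.7×10⁻⁴ × 0.3 = 0.07140 m
Δh = 0.04455 + 0.24650 + 0.055242 + 0.061642 + 0.07140 = 0.479334 m

479 mm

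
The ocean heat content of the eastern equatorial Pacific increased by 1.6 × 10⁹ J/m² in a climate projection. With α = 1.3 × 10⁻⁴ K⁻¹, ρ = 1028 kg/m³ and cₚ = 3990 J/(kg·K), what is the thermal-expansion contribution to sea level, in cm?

about 5.07 cm

Δh = αQ/(ρcₚ) = 1.3×10⁻⁴ × 1.6×10⁹ / (1028 × 3990) ≈ 0.05071 m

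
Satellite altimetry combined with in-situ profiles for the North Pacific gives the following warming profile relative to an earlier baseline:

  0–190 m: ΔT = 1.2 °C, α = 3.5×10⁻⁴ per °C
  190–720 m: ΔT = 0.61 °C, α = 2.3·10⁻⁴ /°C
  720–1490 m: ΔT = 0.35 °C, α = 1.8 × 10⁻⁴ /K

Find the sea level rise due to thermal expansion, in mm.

0–190 m: 190 × 1.2 × 3.5×10⁻⁴ = 0.07980 m
Layer 2: 530 × 2.3×10⁻⁴ × 0.61 = 0.074359 m
Layer 3: 0.35 × 770 × 1.8×10⁻⁴ = 0.04851 m
Δh = 0.07980 + 0.074359 + 0.04851 = 0.202669 m

Δh = 203 mm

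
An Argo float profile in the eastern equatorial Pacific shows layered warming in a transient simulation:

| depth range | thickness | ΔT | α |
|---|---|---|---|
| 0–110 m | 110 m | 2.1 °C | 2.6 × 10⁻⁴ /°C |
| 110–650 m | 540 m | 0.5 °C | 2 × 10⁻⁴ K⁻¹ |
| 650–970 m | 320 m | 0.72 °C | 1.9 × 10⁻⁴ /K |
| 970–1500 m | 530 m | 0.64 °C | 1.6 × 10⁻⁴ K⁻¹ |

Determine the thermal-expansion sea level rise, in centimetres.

Δh ≈ 21 cm

Layer 1: 2.1 × 2.6×10⁻⁴ × 110 = 0.06006 m
Layer 2: 2×10⁻⁴ × 540 × 0.5 = 0.05400 m
650–970 m: 1.9×10⁻⁴ × 0.72 × 320 = 0.043776 m
0.64 × 1.6×10⁻⁴ × 530 = 0.054272 m
Δh = 0.06006 + 0.05400 + 0.043776 + 0.054272 = 0.212108 m ≈ 21 cm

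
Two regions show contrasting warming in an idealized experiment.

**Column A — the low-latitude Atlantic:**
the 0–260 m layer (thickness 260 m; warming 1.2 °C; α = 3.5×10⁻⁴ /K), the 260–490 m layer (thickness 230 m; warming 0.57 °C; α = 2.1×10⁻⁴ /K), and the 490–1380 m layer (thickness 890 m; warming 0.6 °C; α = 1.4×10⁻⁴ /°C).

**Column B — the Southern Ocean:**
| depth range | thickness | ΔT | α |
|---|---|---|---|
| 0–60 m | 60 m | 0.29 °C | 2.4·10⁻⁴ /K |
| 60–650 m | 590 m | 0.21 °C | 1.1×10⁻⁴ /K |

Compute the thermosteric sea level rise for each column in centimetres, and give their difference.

Δh_A ≈ 21.1 cm, Δh_B ≈ 1.78 cm; difference ≈ 19.4 cm

A Layer 1: 3.5×10⁻⁴ × 260 × 1.2 = 0.10920 m
A 0.57 × 230 × 2.1×10⁻⁴ = 0.027531 m
A 1.4×10⁻⁴ × 0.6 × 890 = 0.07476 m
A total: 0.211491 m
B 0.29 × 2.4×10⁻⁴ × 60 = 0.004176 m
B Layer 2: 590 × 0.21 × 1.1×10⁻⁴ = 0.013629 m
B total: 0.017805 m
Difference: 0.211491 − 0.017805 = 0.193686 m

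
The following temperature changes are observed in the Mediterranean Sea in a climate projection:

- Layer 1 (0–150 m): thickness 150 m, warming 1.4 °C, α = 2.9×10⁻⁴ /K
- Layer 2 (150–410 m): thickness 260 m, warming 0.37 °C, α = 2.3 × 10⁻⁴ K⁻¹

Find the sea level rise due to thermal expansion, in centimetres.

Δh = 8.3 cm

150 × 2.9×10⁻⁴ × 1.4 = 0.06090 m
150–410 m: 0.37 × 260 × 2.3×10⁻⁴ = 0.022126 m
Δh = 0.06090 + 0.022126 = 0.083026 m ≈ 8.3 cm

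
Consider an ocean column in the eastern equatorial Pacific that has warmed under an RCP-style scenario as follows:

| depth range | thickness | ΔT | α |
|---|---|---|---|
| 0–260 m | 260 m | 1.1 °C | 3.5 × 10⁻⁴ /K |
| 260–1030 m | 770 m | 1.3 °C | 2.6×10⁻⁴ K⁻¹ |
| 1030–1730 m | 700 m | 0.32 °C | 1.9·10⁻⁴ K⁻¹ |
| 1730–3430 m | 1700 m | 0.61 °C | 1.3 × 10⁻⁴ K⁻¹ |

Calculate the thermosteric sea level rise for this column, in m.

Layer 1: 260 × 3.5×10⁻⁴ × 1.1 = 0.10010 m
2.6×10⁻⁴ × 770 × 1.3 = 0.26026 m
Layer 3: 700 × 1.9×10⁻⁴ × 0.32 = 0.04256 m
Layer 4: 0.61 × 1700 × 1.3×10⁻⁴ = 0.13481 m
Δh = 0.10010 + 0.26026 + 0.04256 + 0.13481 = 0.53773 m ≈ 0.538 m

about 0.538 m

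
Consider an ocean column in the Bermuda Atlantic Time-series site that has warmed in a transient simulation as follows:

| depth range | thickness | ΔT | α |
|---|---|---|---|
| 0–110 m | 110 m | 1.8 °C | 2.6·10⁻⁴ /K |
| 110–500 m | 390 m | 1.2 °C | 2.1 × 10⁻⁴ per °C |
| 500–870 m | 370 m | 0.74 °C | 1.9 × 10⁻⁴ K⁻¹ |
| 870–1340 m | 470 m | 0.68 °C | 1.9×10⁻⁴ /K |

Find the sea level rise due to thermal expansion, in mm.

Layer 1: 2.6×10⁻⁴ × 110 × 1.8 = 0.05148 m
1.2 × 2.1×10⁻⁴ × 390 = 0.09828 m
500–870 m: 0.74 × 370 × 1.9×10⁻⁴ = 0.052022 m
0.68 × 1.9×10⁻⁴ × 470 = 0.060724 m
Δh = 0.05148 + 0.09828 + 0.052022 + 0.060724 = 0.262506 m

Δh = 260 mm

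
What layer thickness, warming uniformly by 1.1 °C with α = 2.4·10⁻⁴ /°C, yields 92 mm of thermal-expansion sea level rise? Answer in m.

350 m

H = Δh/(αΔT) = 0.092 / (2.4×10⁻⁴ × 1.1) ≈ 348.5 m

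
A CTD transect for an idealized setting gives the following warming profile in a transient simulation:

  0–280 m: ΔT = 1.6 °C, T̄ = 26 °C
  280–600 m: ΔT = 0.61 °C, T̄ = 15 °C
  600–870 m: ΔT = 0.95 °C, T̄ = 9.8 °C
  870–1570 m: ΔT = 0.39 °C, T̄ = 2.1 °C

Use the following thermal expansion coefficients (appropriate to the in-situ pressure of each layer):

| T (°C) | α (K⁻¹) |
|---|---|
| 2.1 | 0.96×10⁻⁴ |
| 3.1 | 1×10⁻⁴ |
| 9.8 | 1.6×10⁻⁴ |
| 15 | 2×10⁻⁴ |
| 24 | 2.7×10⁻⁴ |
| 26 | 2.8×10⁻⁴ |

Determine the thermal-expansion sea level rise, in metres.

0.232 m

Layer 1 at 26 °C → α = 2.8×10⁻⁴ K⁻¹
Layer 2 at 15 °C → α = 2×10⁻⁴ K⁻¹
Layer 3 at 9.8 °C → α = 1.6×10⁻⁴ K⁻¹
Layer 4 at 2.1 °C → α = 0.96×10⁻⁴ K⁻¹
2.8×10⁻⁴ × 1.6 × 280 = 0.12544 m
280–600 m: 2×10⁻⁴ × 320 × 0.61 = 0.03904 m
1.6×10⁻⁴ × 0.95 × 270 = 0.04104 m
700 × 0.39 × 0.96×10⁻⁴ = 0.026208 m
Δh = 0.12544 + 0.03904 + 0.04104 + 0.026208 = 0.231728 m ≈ 0.232 m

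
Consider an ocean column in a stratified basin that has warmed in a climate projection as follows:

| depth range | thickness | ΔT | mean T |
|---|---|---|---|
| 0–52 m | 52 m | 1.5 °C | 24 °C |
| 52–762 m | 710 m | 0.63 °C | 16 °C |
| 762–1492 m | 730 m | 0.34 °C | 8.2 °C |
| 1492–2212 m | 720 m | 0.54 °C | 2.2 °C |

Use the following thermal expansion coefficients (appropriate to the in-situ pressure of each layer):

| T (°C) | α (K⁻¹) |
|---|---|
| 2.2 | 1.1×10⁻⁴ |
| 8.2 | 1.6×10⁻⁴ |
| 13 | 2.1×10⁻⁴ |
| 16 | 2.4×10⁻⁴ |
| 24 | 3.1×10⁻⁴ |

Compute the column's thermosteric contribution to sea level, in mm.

Layer 1 at 24 °C → α = 3.1×10⁻⁴ K⁻¹
Layer 2 at 16 °C → α = 2.4×10⁻⁴ K⁻¹
Layer 3 at 8.2 °C → α = 1.6×10⁻⁴ K⁻¹
Layer 4 at 2.2 °C → α = 1.1×10⁻⁴ K⁻¹
52 × 3.1×10⁻⁴ × 1.5 = 0.02418 m
52–762 m: 710 × 0.63 × 2.4×10⁻⁴ = 0.107352 m
762–1492 m: 0.34 × 730 × 1.6×10⁻⁴ = 0.039712 m
Layer 4: 0.54 × 1.1×10⁻⁴ × 720 = 0.042768 m
Δh = 0.02418 + 0.107352 + 0.039712 + 0.042768 = 0.214012 m

214 mm of thermosteric rise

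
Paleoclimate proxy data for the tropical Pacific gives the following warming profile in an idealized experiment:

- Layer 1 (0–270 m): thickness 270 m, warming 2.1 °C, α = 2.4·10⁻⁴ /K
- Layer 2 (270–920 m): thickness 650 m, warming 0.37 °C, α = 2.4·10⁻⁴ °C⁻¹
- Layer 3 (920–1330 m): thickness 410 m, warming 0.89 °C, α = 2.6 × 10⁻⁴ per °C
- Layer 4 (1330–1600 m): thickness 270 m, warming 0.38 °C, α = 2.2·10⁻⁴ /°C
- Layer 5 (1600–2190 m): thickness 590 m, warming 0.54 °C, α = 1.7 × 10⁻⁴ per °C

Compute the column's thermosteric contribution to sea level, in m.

0–270 m: 2.1 × 2.4×10⁻⁴ × 270 = 0.13608 m
Layer 2: 0.37 × 650 × 2.4×10⁻⁴ = 0.05772 m
920–1330 m: 2.6×10⁻⁴ × 0.89 × 410 = 0.094874 m
270 × 2.2×10⁻⁴ × 0.38 = 0.022572 m
Layer 5: 1.7×10⁻⁴ × 590 × 0.54 = 0.054162 m
Δh = 0.13608 + 0.05772 + 0.094874 + 0.022572 + 0.054162 = 0.365408 m ≈ 0.365 m

Δh = 0.365 m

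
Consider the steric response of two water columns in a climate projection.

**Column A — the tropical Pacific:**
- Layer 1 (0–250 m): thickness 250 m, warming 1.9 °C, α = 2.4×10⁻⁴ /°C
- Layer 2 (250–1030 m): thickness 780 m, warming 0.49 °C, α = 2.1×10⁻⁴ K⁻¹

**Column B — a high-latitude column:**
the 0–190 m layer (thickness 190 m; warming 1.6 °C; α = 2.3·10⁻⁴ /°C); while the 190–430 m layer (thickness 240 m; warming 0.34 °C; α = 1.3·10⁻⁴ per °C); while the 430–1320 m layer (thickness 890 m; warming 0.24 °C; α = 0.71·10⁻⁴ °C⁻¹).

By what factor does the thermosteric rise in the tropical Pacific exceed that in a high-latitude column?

A 0–250 m: 250 × 2.4×10⁻⁴ × 1.9 = 0.11400 m
A 2.1×10⁻⁴ × 0.49 × 780 = 0.080262 m
A total: 0.194262 m
B Layer 1: 1.6 × 2.3×10⁻⁴ × 190 = 0.06992 m
B 190–430 m: 1.3×10⁻⁴ × 0.34 × 240 = 0.010608 m
B 430–1320 m: 890 × 0.24 × 0.71×10⁻⁴ = 0.0151656 m
B total: 0.0956936 m
Ratio: 0.194262 / 0.0956936 ≈ 2.030

a factor of 2.03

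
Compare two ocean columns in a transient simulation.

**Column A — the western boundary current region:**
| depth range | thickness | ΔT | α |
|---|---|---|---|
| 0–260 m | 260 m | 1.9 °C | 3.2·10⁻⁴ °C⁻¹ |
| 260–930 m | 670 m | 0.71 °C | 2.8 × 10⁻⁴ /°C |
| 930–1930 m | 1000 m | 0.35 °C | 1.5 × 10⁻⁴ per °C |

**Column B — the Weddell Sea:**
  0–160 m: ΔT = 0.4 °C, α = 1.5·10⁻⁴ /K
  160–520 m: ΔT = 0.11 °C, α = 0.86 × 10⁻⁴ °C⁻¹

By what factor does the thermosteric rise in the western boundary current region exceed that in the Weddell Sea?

26.4

A 1.9 × 3.2×10⁻⁴ × 260 = 0.15808 m
A 0.71 × 670 × 2.8×10⁻⁴ = 0.133196 m
A 930–1930 m: 0.35 × 1.5×10⁻⁴ × 1000 = 0.05250 m
A total: 0.343776 m
B 0–160 m: 0.4 × 1.5×10⁻⁴ × 160 = 0.00960 m
B 160–520 m: 360 × 0.11 × 0.86×10⁻⁴ = 0.0034056 m
B total: 0.0130056 m
Ratio: 0.343776 / 0.0130056 ≈ 26.43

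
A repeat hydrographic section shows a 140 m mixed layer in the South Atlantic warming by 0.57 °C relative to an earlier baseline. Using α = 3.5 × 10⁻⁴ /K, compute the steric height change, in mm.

28 mm of thermosteric rise

Δh = αΔT·H = 3.5×10⁻⁴ × 0.57 × 140 = 0.02793 m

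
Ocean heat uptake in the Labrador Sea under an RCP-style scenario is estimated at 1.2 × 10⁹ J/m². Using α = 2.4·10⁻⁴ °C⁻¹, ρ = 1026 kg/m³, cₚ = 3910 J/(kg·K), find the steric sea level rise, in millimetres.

Δh = αQ/(ρcₚ) = 2.4×10⁻⁴ × 1.2×10⁹ / (1026 × 3910) ≈ 0.071791 m

71.8 mm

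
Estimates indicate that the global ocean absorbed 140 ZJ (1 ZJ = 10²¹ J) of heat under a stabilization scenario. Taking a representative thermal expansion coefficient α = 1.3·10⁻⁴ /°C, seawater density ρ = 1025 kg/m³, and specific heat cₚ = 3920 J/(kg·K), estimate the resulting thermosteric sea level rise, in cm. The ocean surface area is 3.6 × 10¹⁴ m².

Per unit area: Q = 140×10²¹ / (3.6×10¹⁴) ≈ 3.889×10⁸ J/m²
Δh = αQ/(ρcₚ) = 1.3×10⁻⁴ × 3.889×10⁸ / (1025 × 3920) ≈ 0.012583 m

about 1.3 cm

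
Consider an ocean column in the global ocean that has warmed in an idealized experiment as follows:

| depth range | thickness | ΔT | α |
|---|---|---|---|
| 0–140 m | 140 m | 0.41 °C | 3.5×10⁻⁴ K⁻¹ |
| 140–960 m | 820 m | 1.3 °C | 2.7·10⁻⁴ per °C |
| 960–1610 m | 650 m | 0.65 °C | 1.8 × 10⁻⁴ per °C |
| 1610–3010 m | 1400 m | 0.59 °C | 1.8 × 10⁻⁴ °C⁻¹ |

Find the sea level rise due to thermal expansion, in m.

0–140 m: 140 × 0.41 × 3.5×10⁻⁴ = 0.02009 m
Layer 2: 2.7×10⁻⁴ × 1.3 × 820 = 0.28782 m
960–1610 m: 1.8×10⁻⁴ × 650 × 0.65 = 0.07605 m
1610–3010 m: 0.59 × 1.8×10⁻⁴ × 1400 = 0.14868 m
Δh = 0.02009 + 0.28782 + 0.07605 + 0.14868 = 0.53264 m

0.533 m of thermosteric rise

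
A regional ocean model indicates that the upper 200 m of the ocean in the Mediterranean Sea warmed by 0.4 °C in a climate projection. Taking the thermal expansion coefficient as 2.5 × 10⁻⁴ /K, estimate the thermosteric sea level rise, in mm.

20.0 mm

Δh = αΔT·H = 2.5×10⁻⁴ × 0.4 × 200 = 0.02000 m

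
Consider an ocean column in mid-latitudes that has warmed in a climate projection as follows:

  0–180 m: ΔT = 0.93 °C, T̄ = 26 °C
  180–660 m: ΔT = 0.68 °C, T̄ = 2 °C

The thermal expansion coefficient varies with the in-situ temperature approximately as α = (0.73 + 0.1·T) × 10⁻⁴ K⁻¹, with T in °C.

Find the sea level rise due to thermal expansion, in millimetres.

Layer 1: α = (0.73 + 0.1×26)×10⁻⁴ = 3.33×10⁻⁴ K⁻¹
Layer 2: α = (0.73 + 0.1×2)×10⁻⁴ = 0.93×10⁻⁴ K⁻¹
Layer 1: 3.33×10⁻⁴ × 0.93 × 180 = 0.0557442 m
Layer 2: 0.68 × 0.93×10⁻⁴ × 480 = 0.0303552 m
Δh = 0.0557442 + 0.0303552 = 0.0860994 m ≈ 86.1 mm

Δh = 86.1 mm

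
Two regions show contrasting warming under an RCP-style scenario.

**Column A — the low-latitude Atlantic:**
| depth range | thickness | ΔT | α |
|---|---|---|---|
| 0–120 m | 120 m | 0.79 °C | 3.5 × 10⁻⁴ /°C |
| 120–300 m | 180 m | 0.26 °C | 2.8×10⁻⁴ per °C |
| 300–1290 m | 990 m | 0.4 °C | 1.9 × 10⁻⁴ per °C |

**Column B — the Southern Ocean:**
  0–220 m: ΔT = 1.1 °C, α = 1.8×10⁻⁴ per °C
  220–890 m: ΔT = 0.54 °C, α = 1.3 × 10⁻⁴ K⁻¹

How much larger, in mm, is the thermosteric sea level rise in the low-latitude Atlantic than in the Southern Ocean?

A Layer 1: 120 × 3.5×10⁻⁴ × 0.79 = 0.03318 m
A 120–300 m: 2.8×10⁻⁴ × 180 × 0.26 = 0.013104 m
A 300–1290 m: 990 × 0.4 × 1.9×10⁻⁴ = 0.07524 m
A total: 0.121524 m
B 1.8×10⁻⁴ × 1.1 × 220 = 0.04356 m
B 1.3×10⁻⁴ × 0.54 × 670 = 0.047034 m
B total: 0.090594 m
Difference: 0.121524 − 0.090594 = 0.03093 m

30.9 mm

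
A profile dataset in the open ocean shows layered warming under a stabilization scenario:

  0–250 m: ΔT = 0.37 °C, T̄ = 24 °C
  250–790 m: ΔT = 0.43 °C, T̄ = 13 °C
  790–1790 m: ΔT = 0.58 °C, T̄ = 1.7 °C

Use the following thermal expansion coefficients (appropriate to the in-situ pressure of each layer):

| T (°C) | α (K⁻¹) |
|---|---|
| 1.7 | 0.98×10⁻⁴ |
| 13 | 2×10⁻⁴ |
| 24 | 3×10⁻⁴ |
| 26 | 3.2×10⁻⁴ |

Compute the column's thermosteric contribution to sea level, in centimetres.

Layer 1 at 24 °C → α = 3×10⁻⁴ K⁻¹
Layer 2 at 13 °C → α = 2×10⁻⁴ K⁻¹
Layer 3 at 1.7 °C → α = 0.98×10⁻⁴ K⁻¹
0–250 m: 250 × 0.37 × 3×10⁻⁴ = 0.02775 m
Layer 2: 540 × 0.43 × 2×10⁻⁴ = 0.04644 m
790–1790 m: 0.58 × 0.98×10⁻⁴ × 1000 = 0.05684 m
Δh = 0.02775 + 0.04644 + 0.05684 = 0.13103 m

Δh = 13.1 cm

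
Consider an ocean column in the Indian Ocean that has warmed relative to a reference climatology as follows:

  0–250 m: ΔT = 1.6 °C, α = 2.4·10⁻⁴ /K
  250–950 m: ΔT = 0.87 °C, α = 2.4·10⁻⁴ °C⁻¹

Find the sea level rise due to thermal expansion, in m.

0.242 m of thermosteric rise

Layer 1: 1.6 × 2.4×10⁻⁴ × 250 = 0.09600 m
250–950 m: 700 × 2.4×10⁻⁴ × 0.87 = 0.14616 m
Δh = 0.09600 + 0.14616 = 0.24216 m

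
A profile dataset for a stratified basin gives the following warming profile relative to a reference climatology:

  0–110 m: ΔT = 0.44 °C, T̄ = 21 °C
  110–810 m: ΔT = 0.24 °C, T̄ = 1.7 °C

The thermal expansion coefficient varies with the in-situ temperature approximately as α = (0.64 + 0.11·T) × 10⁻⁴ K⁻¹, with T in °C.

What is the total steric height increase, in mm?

Layer 1: α = (0.64 + 0.11×21)×10⁻⁴ = 2.95×10⁻⁴ K⁻¹
Layer 2: α = (0.64 + 0.11×1.7)×10⁻⁴ = 0.827×10⁻⁴ K⁻¹
0–110 m: 0.44 × 110 × 2.95×10⁻⁴ = 0.014278 m
0.24 × 0.827×10⁻⁴ × 700 = 0.0138936 m
Δh = 0.014278 + 0.0138936 = 0.0281716 m

28 mm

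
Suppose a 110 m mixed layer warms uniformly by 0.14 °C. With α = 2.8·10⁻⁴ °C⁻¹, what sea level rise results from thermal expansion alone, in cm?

Δh = 0.431 cm

Δh = αΔT·H = 2.8×10⁻⁴ × 0.14 × 110 = 0.004312 m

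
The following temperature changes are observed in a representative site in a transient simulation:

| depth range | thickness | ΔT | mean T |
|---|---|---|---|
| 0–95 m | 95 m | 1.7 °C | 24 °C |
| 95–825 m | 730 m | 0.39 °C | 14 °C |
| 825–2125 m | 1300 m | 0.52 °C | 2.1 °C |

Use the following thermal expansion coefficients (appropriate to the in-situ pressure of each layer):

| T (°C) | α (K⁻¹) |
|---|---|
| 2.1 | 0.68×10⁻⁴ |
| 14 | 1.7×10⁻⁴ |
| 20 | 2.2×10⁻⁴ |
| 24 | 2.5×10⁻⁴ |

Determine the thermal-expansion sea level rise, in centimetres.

13.5 cm of thermosteric rise

Layer 1 at 24 °C → α = 2.5×10⁻⁴ K⁻¹
Layer 2 at 14 °C → α = 1.7×10⁻⁴ K⁻¹
Layer 3 at 2.1 °C → α = 0.68×10⁻⁴ K⁻¹
0–95 m: 95 × 1.7 × 2.5×10⁻⁴ = 0.040375 m
730 × 0.39 × 1.7×10⁻⁴ = 0.048399 m
Layer 3: 0.68×10⁻⁴ × 0.52 × 1300 = 0.045968 m
Δh = 0.040375 + 0.048399 + 0.045968 = 0.134742 m ≈ 13.5 cm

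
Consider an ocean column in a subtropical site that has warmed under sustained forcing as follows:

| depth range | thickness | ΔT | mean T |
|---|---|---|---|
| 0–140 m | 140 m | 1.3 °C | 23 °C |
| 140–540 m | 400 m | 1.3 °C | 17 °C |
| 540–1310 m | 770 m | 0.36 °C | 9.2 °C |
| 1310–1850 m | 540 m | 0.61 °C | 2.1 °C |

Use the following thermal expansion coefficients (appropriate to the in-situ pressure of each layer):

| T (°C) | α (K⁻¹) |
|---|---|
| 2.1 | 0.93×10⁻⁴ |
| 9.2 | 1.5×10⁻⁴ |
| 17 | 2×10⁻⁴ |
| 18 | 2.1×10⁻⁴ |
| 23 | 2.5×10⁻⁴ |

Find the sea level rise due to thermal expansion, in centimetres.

Layer 1 at 23 °C → α = 2.5×10⁻⁴ K⁻¹
Layer 2 at 17 °C → α = 2×10⁻⁴ K⁻¹
Layer 3 at 9.2 °C → α = 1.5×10⁻⁴ K⁻¹
Layer 4 at 2.1 °C → α = 0.93×10⁻⁴ K⁻¹
1.3 × 140 × 2.5×10⁻⁴ = 0.04550 m
140–540 m: 400 × 2×10⁻⁴ × 1.3 = 0.10400 m
540–1310 m: 1.5×10⁻⁴ × 0.36 × 770 = 0.04158 m
Layer 4: 0.61 × 0.93×10⁻⁴ × 540 = 0.0306342 m
Δh = 0.04550 + 0.10400 + 0.04158 + 0.0306342 = 0.2217142 m

Δh = 22 cm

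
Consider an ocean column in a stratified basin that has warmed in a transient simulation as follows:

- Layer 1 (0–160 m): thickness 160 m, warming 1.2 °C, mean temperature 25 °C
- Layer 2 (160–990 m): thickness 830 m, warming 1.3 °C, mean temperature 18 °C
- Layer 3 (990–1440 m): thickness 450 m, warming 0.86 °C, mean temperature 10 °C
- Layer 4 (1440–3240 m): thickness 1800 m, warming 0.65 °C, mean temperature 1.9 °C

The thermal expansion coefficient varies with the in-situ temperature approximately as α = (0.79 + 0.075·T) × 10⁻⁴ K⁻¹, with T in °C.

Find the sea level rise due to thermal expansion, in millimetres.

451 mm of thermosteric rise

Layer 1: α = (0.79 + 0.075×25)×10⁻⁴ = 2.665×10⁻⁴ K⁻¹
Layer 2: α = (0.79 + 0.075×18)×10⁻⁴ = 2.14×10⁻⁴ K⁻¹
Layer 3: α = (0.79 + 0.075×10)×10⁻⁴ = 1.54×10⁻⁴ K⁻¹
Layer 4: α = (0.79 + 0.075×1.9)×10⁻⁴ = 0.9325×10⁻⁴ K⁻¹
0–160 m: 2.665×10⁻⁴ × 1.2 × 160 = 0.051168 m
160–990 m: 1.3 × 830 × 2.14×10⁻⁴ = 0.230906 m
990–1440 m: 450 × 0.86 × 1.54×10⁻⁴ = 0.059598 m
1440–3240 m: 0.65 × 1800 × 0.9325×10⁻⁴ = 0.1091025 m
Δh = 0.051168 + 0.230906 + 0.059598 + 0.1091025 = 0.4507745 m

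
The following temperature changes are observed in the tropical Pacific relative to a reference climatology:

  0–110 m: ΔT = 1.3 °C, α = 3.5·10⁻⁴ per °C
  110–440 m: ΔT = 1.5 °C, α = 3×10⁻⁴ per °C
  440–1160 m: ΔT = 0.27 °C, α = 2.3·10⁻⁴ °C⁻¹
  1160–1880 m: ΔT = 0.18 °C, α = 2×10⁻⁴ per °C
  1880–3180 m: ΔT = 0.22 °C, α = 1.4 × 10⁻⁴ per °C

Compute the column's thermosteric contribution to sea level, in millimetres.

0–110 m: 1.3 × 110 × 3.5×10⁻⁴ = 0.05005 m
330 × 3×10⁻⁴ × 1.5 = 0.14850 m
Layer 3: 720 × 2.3×10⁻⁴ × 0.27 = 0.044712 m
720 × 2×10⁻⁴ × 0.18 = 0.02592 m
Layer 5: 1.4×10⁻⁴ × 1300 × 0.22 = 0.04004 m
Δh = 0.05005 + 0.14850 + 0.044712 + 0.02592 + 0.04004 = 0.309222 m ≈ 310 mm

310 mm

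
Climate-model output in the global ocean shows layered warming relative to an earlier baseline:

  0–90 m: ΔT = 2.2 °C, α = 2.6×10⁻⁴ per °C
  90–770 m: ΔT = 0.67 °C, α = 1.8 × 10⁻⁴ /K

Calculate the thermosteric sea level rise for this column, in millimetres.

0–90 m: 2.2 × 2.6×10⁻⁴ × 90 = 0.05148 m
0.67 × 680 × 1.8×10⁻⁴ = 0.082008 m
Δh = 0.05148 + 0.082008 = 0.133488 m

Δh = 133 mm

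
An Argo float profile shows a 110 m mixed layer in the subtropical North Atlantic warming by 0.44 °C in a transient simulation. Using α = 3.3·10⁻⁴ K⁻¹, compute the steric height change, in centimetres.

Δh = αΔT·H = 3.3×10⁻⁴ × 0.44 × 110 = 0.015972 m

1.6 cm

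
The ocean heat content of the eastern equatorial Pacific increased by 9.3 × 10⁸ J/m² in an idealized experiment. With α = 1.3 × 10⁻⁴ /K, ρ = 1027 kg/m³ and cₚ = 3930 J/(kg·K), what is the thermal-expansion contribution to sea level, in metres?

Δh ≈ 0.0300 m

Δh = αQ/(ρcₚ) = 1.3×10⁻⁴ × 9.3×10⁸ / (1027 × 3930) ≈ 0.029955 m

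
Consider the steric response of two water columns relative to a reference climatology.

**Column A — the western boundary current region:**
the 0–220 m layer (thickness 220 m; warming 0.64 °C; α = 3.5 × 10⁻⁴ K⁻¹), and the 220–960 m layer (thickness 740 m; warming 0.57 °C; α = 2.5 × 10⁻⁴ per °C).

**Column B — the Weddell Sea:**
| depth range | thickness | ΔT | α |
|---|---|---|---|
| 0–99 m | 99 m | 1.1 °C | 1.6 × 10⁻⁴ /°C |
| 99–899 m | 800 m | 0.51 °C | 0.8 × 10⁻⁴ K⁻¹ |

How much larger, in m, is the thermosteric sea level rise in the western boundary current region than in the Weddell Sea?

A 0.64 × 3.5×10⁻⁴ × 220 = 0.04928 m
A 740 × 2.5×10⁻⁴ × 0.57 = 0.10545 m
A total: 0.15473 m
B Layer 1: 99 × 1.1 × 1.6×10⁻⁴ = 0.017424 m
B 99–899 m: 800 × 0.8×10⁻⁴ × 0.51 = 0.03264 m
B total: 0.050064 m
Difference: 0.15473 − 0.050064 = 0.104666 m

0.105 m larger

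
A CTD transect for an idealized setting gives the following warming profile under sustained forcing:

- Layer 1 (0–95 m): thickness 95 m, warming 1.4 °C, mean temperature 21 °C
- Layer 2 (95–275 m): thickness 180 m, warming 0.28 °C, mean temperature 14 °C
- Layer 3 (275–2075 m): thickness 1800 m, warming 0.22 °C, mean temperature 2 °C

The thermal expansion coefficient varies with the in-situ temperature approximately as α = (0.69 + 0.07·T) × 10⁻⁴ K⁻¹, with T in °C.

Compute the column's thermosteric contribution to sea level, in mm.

70 mm of thermosteric rise

Layer 1: α = (0.69 + 0.07×21)×10⁻⁴ = 2.16×10⁻⁴ K⁻¹
Layer 2: α = (0.69 + 0.07×14)×10⁻⁴ = 1.67×10⁻⁴ K⁻¹
Layer 3: α = (0.69 + 0.07×2)×10⁻⁴ = 0.83×10⁻⁴ K⁻¹
Layer 1: 95 × 2.16×10⁻⁴ × 1.4 = 0.028728 m
180 × 1.67×10⁻⁴ × 0.28 = 0.0084168 m
275–2075 m: 0.22 × 1800 × 0.83×10⁻⁴ = 0.032868 m
Δh = 0.028728 + 0.0084168 + 0.032868 = 0.0700128 m ≈ 70 mm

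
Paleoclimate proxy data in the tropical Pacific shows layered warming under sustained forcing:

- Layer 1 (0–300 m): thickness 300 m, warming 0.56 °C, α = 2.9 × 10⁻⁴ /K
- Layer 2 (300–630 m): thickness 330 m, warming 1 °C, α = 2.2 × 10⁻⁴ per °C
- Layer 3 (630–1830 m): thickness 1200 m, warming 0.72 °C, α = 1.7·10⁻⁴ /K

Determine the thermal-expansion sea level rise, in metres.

Δh = 0.268 m

Layer 1: 300 × 0.56 × 2.9×10⁻⁴ = 0.04872 m
300–630 m: 330 × 1 × 2.2×10⁻⁴ = 0.07260 m
630–1830 m: 1.7×10⁻⁴ × 0.72 × 1200 = 0.14688 m
Δh = 0.04872 + 0.07260 + 0.14688 = 0.26820 m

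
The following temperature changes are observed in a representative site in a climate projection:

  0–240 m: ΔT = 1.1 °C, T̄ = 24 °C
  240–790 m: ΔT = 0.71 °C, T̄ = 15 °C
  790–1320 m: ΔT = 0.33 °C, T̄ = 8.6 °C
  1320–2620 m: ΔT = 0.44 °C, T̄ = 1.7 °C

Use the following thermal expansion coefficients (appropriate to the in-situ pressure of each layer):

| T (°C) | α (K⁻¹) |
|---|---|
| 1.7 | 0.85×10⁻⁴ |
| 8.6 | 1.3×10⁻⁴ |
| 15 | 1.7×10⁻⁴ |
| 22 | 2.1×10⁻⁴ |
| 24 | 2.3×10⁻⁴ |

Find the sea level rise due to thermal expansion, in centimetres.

Layer 1 at 24 °C → α = 2.3×10⁻⁴ K⁻¹
Layer 2 at 15 °C → α = 1.7×10⁻⁴ K⁻¹
Layer 3 at 8.6 °C → α = 1.3×10⁻⁴ K⁻¹
Layer 4 at 1.7 °C → α = 0.85×10⁻⁴ K⁻¹
240 × 1.1 × 2.3×10⁻⁴ = 0.06072 m
Layer 2: 0.71 × 1.7×10⁻⁴ × 550 = 0.066385 m
Layer 3: 0.33 × 1.3×10⁻⁴ × 530 = 0.022737 m
0.44 × 0.85×10⁻⁴ × 1300 = 0.04862 m
Δh = 0.06072 + 0.066385 + 0.022737 + 0.04862 = 0.198462 m

19.8 cm of thermosteric rise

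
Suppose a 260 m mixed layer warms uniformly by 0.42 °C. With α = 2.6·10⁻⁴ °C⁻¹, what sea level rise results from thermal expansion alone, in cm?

about 2.8 cm

Δh = αΔT·H = 2.6×10⁻⁴ × 0.42 × 260 = 0.028392 m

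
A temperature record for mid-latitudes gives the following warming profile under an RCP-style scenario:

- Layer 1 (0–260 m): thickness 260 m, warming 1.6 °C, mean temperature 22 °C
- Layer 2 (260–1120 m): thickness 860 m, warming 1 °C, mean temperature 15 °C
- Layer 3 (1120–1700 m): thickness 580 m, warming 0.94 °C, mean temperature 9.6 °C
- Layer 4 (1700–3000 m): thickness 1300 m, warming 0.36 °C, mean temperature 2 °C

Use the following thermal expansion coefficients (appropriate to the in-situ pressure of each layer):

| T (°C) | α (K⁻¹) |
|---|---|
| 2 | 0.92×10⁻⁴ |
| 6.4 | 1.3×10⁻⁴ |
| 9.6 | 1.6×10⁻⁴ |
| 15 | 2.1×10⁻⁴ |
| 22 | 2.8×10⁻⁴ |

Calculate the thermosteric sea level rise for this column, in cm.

42.7 cm of thermosteric rise

Layer 1 at 22 °C → α = 2.8×10⁻⁴ K⁻¹
Layer 2 at 15 °C → α = 2.1×10⁻⁴ K⁻¹
Layer 3 at 9.6 °C → α = 1.6×10⁻⁴ K⁻¹
Layer 4 at 2 °C → α = 0.92×10⁻⁴ K⁻¹
Layer 1: 260 × 2.8×10⁻⁴ × 1.6 = 0.11648 m
260–1120 m: 2.1×10⁻⁴ × 1 × 860 = 0.18060 m
1120–1700 m: 1.6×10⁻⁴ × 580 × 0.94 = 0.087232 m
Layer 4: 0.36 × 0.92×10⁻⁴ × 1300 = 0.043056 m
Δh = 0.11648 + 0.18060 + 0.087232 + 0.043056 = 0.427368 m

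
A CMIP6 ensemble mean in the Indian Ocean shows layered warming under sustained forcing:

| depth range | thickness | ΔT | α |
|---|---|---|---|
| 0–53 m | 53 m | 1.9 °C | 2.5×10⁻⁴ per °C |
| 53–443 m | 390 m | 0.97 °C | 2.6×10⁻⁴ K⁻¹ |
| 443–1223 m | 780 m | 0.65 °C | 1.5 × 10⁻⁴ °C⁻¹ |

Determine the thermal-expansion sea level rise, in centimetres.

Δh = 20.0 cm

Layer 1: 53 × 2.5×10⁻⁴ × 1.9 = 0.025175 m
Layer 2: 2.6×10⁻⁴ × 390 × 0.97 = 0.098358 m
443–1223 m: 780 × 0.65 × 1.5×10⁻⁴ = 0.07605 m
Δh = 0.025175 + 0.098358 + 0.07605 = 0.199583 m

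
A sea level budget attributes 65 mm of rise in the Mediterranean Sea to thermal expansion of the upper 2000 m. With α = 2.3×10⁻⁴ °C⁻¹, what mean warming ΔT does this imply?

ΔT = Δh/(αH) = 0.065 / (2.3×10⁻⁴ × 2000) ≈ 0.1413 K

ΔT ≈ 0.141 K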